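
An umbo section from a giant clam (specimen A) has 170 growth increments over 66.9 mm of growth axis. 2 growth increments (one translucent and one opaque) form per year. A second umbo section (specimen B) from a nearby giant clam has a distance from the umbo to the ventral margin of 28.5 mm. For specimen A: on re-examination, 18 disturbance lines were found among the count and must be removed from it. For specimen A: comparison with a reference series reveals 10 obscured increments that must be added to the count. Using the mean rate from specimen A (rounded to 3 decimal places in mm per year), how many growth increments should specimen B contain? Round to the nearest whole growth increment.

69 growth increments

Specimen A: true growth increment count = 170 − 18 + 10 = 162.
Specimen A: with 2 growth increments per year, 162 / 2 = 81 years.
A: Mean rate = 66.9 mm / 81 years ≈ 0.826 mm/year.
B spans 28.5 / 0.826 = 34.50 years; at 2 growth increments per year that is 34.50 × 2 ≈ 69 growth increments.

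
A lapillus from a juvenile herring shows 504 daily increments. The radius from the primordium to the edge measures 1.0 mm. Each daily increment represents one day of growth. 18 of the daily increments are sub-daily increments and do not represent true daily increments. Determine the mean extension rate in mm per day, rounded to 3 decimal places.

After corrections the count is 504 − 18 = 486 daily increments.
Extension rate ≈ 1.0 / 486 = 0.002 mm per day.

0.002 mm per day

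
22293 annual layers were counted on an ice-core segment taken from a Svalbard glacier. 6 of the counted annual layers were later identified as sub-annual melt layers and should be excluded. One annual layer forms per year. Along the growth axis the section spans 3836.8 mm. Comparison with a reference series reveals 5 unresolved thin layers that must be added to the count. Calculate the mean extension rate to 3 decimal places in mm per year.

0.172 mm per year

After corrections the count is 22293 − 6 + 5 = 22292 annual layers.
Extension rate ≈ 3836.8 / 22292 = 0.172 mm per year.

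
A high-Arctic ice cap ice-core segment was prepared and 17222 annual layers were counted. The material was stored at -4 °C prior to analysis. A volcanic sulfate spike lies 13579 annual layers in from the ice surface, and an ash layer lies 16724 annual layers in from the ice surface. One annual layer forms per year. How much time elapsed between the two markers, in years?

The two markers are separated by 16724 − 13579 = 3145 annual layers.
One annual layer per year makes the interval 3145 years.

3145 years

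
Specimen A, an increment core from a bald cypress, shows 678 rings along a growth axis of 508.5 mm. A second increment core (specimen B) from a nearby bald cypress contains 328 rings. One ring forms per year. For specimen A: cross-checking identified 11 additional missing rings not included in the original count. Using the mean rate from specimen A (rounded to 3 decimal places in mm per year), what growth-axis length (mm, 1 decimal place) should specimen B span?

242.1 mm

Specimen A: adjusted count: 678 + 11 = 689 rings.
A: Mean rate = 508.5 mm / 689 years ≈ 0.738 mm/yr.
B's length ≈ 0.738 × 328 = 242.1 mm.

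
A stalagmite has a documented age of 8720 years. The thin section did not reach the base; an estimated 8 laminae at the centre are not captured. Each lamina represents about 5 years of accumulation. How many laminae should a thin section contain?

1736 laminae

One lamina every 5 years means 8720 / 5 = 1744 laminae.
Less the 8 uncaptured laminae: 1744 − 8 = 1736.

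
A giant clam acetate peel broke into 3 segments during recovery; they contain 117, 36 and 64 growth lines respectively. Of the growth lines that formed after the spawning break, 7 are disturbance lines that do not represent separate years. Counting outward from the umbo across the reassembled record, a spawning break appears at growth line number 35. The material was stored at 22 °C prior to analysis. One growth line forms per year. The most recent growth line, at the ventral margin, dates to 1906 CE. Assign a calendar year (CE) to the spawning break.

1731 CE

Total growth lines = 117 + 36 + 64 = 217.
217 − 35 = 182 growth lines lie beyond the spawning break toward the ventral margin.
Removing the 7 false growth lines leaves 182 − 7 = 175 true growth lines beyond the spawning break.
Counting back 175 years from 1906 CE places the spawning break in 1906 − 175 = 1731 CE.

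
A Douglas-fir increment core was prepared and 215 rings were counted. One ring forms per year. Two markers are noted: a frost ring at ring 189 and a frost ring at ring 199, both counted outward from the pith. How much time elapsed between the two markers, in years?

10 yr

199 − 189 = 10 rings lie between the two events.
At one ring per year, 10 years elapsed between them.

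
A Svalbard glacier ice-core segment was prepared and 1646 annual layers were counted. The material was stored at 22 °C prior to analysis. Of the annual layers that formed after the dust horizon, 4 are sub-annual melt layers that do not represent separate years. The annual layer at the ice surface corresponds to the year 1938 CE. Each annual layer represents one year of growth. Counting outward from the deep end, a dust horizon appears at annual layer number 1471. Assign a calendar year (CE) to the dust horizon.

1646 − 1471 = 175 annual layers lie beyond the dust horizon toward the ice surface.
Removing the 4 false annual layers leaves 175 − 4 = 171 true annual layers beyond the dust horizon.
1938 − 171 = 1767 CE.

1767 CE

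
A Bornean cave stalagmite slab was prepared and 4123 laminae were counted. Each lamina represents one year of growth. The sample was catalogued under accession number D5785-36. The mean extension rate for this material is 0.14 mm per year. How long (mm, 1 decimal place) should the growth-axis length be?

The record spans 4123 years at 0.14 mm per year.
Length ≈ 0.14 × 4123 = 577.2 mm.

577.2 mm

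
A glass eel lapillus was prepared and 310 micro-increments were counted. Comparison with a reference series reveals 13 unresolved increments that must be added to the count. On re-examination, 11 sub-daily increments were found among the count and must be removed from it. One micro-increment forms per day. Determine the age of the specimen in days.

312 d

Adjusted count: 310 − 11 + 13 = 312 micro-increments.
With a one-to-one micro-increment periodicity this is 312 days.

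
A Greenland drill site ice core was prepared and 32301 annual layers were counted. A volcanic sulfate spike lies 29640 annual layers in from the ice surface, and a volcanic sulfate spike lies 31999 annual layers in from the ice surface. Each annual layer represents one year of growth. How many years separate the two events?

2359 yr

31999 − 29640 = 2359 annual layers lie between the two events.
That is 2359 years at one annual layer per year.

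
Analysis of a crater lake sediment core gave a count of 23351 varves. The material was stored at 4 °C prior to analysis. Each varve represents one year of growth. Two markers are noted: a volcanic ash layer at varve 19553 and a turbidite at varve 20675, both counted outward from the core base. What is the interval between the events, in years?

20675 − 19553 = 1122 varves lie between the two events.
One varve per year makes the interval 1122 years.

1122 yr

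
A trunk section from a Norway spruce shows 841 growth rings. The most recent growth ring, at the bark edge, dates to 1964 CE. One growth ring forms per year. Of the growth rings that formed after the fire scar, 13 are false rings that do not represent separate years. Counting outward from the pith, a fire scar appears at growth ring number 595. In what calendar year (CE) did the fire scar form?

1731 CE

Between growth ring 595 and the bark edge there are 841 − 595 = 246 growth rings.
Removing the 13 false growth rings leaves 246 − 13 = 233 true growth rings beyond the fire scar.
The growth ring at the bark edge is 1964 CE, so the fire scar dates to 1964 − 233 = 1731 CE.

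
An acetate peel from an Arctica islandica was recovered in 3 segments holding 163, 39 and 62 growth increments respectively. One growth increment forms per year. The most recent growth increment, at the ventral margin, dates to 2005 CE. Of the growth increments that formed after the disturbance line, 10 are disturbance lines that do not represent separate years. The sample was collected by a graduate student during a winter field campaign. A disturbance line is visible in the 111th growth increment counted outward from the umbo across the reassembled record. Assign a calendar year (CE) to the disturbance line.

1862 CE

Total growth increments = 163 + 39 + 62 = 264.
264 − 111 = 153 growth increments lie beyond the disturbance line toward the ventral margin.
Removing the 10 false growth increments leaves 153 − 10 = 143 true growth increments beyond the disturbance line.
2005 − 143 = 1862 CE.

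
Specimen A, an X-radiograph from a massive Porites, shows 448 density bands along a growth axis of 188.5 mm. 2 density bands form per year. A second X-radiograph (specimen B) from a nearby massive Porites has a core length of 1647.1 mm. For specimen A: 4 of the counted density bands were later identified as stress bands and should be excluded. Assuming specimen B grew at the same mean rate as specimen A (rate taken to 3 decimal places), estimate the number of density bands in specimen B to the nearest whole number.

3880 density bands

Specimen A: true density band count = 448 − 4 = 444.
Specimen A: dividing by 2 density bands per year: 444 / 2 = 222 years.
A: Mean rate = 188.5 mm / 222 years ≈ 0.849 mm/yr.
B spans 1647.1 / 0.849 = 1940.05 years; at 2 density bands per year that is 1940.05 × 2 ≈ 3880 density bands.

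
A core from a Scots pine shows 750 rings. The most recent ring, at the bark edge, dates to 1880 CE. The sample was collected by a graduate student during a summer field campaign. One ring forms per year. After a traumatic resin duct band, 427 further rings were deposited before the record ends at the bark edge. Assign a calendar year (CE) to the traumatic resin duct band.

1453 CE

There are 427 rings younger than the traumatic resin duct band.
1880 − 427 = 1453 CE.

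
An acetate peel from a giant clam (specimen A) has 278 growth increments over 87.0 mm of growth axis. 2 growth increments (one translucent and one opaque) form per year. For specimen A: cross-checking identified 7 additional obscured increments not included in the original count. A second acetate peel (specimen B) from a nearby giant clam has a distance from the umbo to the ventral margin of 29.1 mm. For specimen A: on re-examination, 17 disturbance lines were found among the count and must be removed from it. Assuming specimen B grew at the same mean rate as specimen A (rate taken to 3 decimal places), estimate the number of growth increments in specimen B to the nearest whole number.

Specimen A: after corrections the count is 278 − 17 + 7 = 268 growth increments.
Specimen A: dividing by 2 growth increments per year: 268 / 2 = 134 years.
A: Mean rate = 87.0 mm / 134 years ≈ 0.649 mm/yr.
Specimen B: 29.1 mm / 0.649 mm per year = 44.84 years; at 2 growth increments per year that is 44.84 × 2 ≈ 90 growth increments.

90 growth increments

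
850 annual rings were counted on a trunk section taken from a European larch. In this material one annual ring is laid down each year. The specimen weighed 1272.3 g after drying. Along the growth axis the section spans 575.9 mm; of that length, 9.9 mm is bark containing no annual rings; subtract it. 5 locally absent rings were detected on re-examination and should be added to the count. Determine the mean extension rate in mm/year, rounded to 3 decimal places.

0.662 mm/year

After corrections the count is 850 + 5 = 855 annual rings.
Net length = 575.9 − 9.9 = 566.0 mm.
566.0 mm over 855 years gives 566.0 / 855 ≈ 0.662 mm/year.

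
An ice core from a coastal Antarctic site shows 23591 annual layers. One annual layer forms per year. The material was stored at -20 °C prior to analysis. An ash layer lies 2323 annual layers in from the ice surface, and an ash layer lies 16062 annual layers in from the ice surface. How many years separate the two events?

The two markers are separated by 16062 − 2323 = 13739 annual layers.
One annual layer per year makes the interval 13739 years.

13739 years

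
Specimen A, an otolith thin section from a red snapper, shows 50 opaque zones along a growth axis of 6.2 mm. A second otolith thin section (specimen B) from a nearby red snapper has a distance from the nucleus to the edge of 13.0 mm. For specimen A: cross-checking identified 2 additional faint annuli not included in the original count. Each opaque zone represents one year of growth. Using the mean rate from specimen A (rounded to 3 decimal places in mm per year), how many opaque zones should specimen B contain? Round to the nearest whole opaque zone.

109 opaque zones

Specimen A: true opaque zone count = 50 + 2 = 52.
A: Mean rate = 6.2 mm / 52 years ≈ 0.119 mm/year.
Specimen B: 13.0 mm / 0.119 mm per year = 109.24 years ≈ 109 opaque zones.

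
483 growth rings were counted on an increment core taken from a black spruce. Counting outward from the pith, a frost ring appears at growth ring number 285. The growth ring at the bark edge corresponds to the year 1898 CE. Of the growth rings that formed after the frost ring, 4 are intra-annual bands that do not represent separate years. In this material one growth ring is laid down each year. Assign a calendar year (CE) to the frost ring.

1704 CE

483 − 285 = 198 growth rings lie beyond the frost ring toward the bark edge.
Excluding 4 false growth rings: 198 − 4 = 194.
1898 − 194 = 1704 CE.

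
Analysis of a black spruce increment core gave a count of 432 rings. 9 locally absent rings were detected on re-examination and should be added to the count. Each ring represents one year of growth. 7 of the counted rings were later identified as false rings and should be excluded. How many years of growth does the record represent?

434 yr

After corrections the count is 432 − 7 + 9 = 434 rings.
With a one-to-one ring periodicity this is 434 years.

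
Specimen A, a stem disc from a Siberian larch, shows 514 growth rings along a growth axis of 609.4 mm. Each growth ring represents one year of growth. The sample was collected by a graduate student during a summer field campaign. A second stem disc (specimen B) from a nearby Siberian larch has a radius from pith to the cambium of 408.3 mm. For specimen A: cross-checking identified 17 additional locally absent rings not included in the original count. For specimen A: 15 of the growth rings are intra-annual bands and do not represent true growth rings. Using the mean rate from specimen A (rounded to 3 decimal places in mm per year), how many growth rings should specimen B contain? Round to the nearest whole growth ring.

Specimen A: correcting the raw count gives 514 − 15 + 17 = 516 true growth rings.
A: 609.4 mm over 516 years gives 609.4 / 516 ≈ 1.181 mm/year.
For B, 408.3 / 1.181 = 345.72 years ≈ 346 growth rings.

346 growth rings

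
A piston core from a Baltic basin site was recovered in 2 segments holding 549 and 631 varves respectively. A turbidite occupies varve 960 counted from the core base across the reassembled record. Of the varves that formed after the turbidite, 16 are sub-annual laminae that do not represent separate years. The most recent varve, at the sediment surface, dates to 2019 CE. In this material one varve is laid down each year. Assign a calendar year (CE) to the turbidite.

1815 CE

Total varves = 549 + 631 = 1180.
The turbidite sits at varve 960 from the core base, so 1180 − 960 = 220 varves formed after it.
Removing the 16 false varves leaves 220 − 16 = 204 true varves beyond the turbidite.
The varve at the sediment surface is 2019 CE, so the turbidite dates to 2019 − 204 = 1815 CE.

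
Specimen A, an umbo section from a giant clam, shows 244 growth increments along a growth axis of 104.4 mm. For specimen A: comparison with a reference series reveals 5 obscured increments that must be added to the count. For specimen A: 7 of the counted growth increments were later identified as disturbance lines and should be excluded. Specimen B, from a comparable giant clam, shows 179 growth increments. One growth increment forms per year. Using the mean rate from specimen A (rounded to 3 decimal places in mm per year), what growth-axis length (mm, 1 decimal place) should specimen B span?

77.1 mm

Specimen A: after corrections the count is 244 − 7 + 5 = 242 growth increments.
A: Extension rate ≈ 104.4 / 242 = 0.431 mm/yr.
B's length ≈ 0.431 × 179 = 77.1 mm.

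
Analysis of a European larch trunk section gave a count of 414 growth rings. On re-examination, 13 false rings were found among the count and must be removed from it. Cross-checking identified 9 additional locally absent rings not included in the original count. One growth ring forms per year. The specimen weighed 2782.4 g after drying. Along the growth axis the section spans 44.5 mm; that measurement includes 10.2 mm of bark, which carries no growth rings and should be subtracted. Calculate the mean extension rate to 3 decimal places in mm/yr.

0.084 mm/yr

Adjusted count: 414 − 13 + 9 = 410 growth rings.
Net length = 44.5 − 10.2 = 34.3 mm.
Extension rate ≈ 34.3 / 410 = 0.084 mm/yr.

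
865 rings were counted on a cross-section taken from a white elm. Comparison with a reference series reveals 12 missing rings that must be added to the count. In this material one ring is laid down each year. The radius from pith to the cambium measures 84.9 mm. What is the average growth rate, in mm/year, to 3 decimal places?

True ring count = 865 + 12 = 877.
84.9 mm over 877 years gives 84.9 / 877 ≈ 0.097 mm/year.

0.097 mm/year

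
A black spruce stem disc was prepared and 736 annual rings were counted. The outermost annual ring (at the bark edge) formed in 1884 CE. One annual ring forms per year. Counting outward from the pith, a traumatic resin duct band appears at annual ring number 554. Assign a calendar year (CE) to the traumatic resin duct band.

1702 CE

Between annual ring 554 and the bark edge there are 736 − 554 = 182 annual rings.
1884 − 182 = 1702 CE.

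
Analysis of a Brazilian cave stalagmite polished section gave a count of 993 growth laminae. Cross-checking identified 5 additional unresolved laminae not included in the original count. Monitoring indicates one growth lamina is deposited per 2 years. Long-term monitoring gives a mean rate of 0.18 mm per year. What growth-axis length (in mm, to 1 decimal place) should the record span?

359.3 mm

True growth lamina count = 993 + 5 = 998.
Multiplying by 2 years per growth lamina: 998 × 2 = 1996 years.
1996 years at 0.18 mm/year gives 0.18 × 1996 = 359.3 mm.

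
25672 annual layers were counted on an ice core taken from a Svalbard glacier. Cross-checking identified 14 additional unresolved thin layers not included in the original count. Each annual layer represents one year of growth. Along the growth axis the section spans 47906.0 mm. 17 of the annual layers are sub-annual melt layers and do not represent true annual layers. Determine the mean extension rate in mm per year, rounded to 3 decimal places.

1.866 mm per year

Adjusted count: 25672 − 17 + 14 = 25669 annual layers.
47906.0 mm over 25669 years gives 47906.0 / 25669 ≈ 1.866 mm per year.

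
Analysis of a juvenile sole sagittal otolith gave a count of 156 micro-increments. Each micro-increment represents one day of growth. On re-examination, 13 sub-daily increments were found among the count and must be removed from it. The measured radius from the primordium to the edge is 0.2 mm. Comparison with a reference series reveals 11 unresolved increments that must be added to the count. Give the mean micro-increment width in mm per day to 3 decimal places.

Adjusted count: 156 − 13 + 11 = 154 micro-increments.
Extension rate ≈ 0.2 / 154 = 0.001 mm per day.

0.001 mm per day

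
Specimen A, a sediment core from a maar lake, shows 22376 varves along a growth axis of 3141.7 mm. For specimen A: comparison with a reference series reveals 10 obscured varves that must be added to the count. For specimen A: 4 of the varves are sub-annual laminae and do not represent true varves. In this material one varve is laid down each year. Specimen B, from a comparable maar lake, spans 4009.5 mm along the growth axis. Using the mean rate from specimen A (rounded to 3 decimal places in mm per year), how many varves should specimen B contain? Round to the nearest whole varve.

Specimen A: adjusted count: 22376 − 4 + 10 = 22382 varves.
A: Extension rate ≈ 3141.7 / 22382 = 0.140 mm/year.
B spans 4009.5 / 0.140 = 28639.29 years ≈ 28639 varves.

28639 varves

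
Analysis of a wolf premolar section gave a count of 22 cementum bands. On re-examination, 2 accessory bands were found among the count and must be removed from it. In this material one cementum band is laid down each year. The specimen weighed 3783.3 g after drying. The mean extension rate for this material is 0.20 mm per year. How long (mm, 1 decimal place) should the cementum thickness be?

4.0 mm

True cementum band count = 22 − 2 = 20.
20 years at 0.20 mm/year gives 0.20 × 20 = 4.0 mm.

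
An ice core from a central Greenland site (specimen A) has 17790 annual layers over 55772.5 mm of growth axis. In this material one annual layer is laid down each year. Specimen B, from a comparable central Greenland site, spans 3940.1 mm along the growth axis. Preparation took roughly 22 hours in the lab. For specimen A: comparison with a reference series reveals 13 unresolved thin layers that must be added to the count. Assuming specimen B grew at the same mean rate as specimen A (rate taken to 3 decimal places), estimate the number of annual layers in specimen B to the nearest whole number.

Specimen A: true annual layer count = 17790 + 13 = 17803.
A: Extension rate ≈ 55772.5 / 17803 = 3.133 mm/year.
For B, 3940.1 / 3.133 = 1257.61 years ≈ 1258 annual layers.

1258 annual layers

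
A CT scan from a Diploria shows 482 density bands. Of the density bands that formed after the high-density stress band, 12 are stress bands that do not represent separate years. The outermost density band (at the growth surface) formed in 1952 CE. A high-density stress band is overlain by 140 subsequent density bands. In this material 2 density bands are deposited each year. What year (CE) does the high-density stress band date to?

140 density bands post-date the high-density stress band.
Removing the 12 false density bands leaves 140 − 12 = 128 true density bands beyond the high-density stress band.
With 2 density bands per year, 128 / 2 = 64 years.
1952 − 64 = 1888 CE.

1888 CE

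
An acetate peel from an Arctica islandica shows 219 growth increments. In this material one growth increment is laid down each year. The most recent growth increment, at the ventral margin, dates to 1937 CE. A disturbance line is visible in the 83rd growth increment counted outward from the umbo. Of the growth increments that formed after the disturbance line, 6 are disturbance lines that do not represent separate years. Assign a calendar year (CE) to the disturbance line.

The disturbance line sits at growth increment 83 from the umbo, so 219 − 83 = 136 growth increments formed after it.
Removing the 6 false growth increments leaves 136 − 6 = 130 true growth increments beyond the disturbance line.
The growth increment at the ventral margin is 1937 CE, so the disturbance line dates to 1937 − 130 = 1807 CE.

1807 CE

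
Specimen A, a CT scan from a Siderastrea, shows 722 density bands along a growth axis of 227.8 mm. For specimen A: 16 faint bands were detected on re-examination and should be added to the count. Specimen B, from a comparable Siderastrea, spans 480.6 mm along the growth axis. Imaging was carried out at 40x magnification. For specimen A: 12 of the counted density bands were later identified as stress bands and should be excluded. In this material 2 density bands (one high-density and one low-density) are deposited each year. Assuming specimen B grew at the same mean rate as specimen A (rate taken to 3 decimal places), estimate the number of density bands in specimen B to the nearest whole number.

1531 density bands

Specimen A: after corrections the count is 722 − 12 + 16 = 726 density bands.
Specimen A: dividing by 2 density bands per year: 726 / 2 = 363 years.
A: 227.8 mm over 363 years gives 227.8 / 363 ≈ 0.628 mm/year.
For B, 480.6 / 0.628 = 765.29 years; at 2 density bands per year that is 765.29 × 2 ≈ 1531 density bands.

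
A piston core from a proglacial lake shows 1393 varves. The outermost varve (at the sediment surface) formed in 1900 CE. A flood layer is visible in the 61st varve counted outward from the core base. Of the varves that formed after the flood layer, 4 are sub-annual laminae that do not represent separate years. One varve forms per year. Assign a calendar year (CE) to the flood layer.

572 CE

The flood layer sits at varve 61 from the core base, so 1393 − 61 = 1332 varves formed after it.
Excluding 4 false varves: 1332 − 4 = 1328.
Counting back 1328 years from 1900 CE places the flood layer in 1900 − 1328 = 572 CE.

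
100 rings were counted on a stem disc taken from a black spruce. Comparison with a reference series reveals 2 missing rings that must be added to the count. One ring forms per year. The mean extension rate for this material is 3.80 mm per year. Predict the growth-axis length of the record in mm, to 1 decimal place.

387.6 mm

Correcting the raw count gives 100 + 2 = 102 true rings.
Length ≈ 3.80 × 102 = 387.6 mm.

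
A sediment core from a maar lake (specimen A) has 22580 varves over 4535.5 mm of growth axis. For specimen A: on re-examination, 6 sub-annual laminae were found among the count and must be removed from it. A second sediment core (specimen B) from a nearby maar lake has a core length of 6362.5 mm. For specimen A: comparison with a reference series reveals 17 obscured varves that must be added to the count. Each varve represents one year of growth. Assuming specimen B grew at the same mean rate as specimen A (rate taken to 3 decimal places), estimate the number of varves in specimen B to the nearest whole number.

Specimen A: after corrections the count is 22580 − 6 + 17 = 22591 varves.
A: Extension rate ≈ 4535.5 / 22591 = 0.201 mm/yr.
For B, 6362.5 / 0.201 = 31654.23 years ≈ 31654 varves.

31654 varves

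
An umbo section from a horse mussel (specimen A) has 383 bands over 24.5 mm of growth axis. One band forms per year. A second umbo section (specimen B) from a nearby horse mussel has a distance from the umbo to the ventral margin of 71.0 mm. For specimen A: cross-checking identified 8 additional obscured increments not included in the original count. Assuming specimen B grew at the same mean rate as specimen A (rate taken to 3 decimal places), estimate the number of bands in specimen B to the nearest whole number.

1127 bands

Specimen A: correcting the raw count gives 383 + 8 = 391 true bands.
A: Extension rate ≈ 24.5 / 391 = 0.063 mm/yr.
Specimen B: 71.0 mm / 0.063 mm per year = 1126.98 years ≈ 1127 bands.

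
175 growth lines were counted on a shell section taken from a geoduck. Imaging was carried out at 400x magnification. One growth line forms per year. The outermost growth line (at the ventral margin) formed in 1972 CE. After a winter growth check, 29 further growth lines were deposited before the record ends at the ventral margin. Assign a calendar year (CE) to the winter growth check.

29 growth lines formed after the winter growth check.
Counting back 29 years from 1972 CE places the winter growth check in 1972 − 29 = 1943 CE.

1943 CE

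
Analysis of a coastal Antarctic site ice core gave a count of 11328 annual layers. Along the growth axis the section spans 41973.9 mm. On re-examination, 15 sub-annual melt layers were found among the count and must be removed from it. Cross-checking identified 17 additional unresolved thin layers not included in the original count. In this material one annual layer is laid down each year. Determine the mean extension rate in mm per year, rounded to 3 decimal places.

After corrections the count is 11328 − 15 + 17 = 11330 annual layers.
Mean rate = 41973.9 mm / 11330 years ≈ 3.705 mm per year.

3.705 mm per year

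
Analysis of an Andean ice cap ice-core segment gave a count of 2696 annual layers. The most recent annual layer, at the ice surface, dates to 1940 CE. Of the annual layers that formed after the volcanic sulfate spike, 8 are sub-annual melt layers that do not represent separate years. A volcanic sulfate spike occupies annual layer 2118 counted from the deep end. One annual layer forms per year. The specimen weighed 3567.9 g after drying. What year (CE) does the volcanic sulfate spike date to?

Between annual layer 2118 and the ice surface there are 2696 − 2118 = 578 annual layers.
578 − 8 false = 570 true annual layers after the volcanic sulfate spike.
Counting back 570 years from 1940 CE places the volcanic sulfate spike in 1940 − 570 = 1370 CE.

1370 CE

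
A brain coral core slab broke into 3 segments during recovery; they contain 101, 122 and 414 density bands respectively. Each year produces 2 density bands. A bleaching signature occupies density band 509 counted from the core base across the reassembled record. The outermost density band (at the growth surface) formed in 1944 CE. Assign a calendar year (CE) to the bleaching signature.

Total density bands = 101 + 122 + 414 = 637.
637 − 509 = 128 density bands lie beyond the bleaching signature toward the growth surface.
128 density bands at 2 per year is 128 / 2 = 64 years.
The density band at the growth surface is 1944 CE, so the bleaching signature dates to 1944 − 64 = 1880 CE.

1880 CE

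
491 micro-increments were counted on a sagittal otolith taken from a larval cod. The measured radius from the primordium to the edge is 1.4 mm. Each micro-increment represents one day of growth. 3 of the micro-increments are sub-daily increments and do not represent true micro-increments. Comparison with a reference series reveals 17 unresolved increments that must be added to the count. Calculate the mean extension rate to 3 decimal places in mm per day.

0.003 mm per day

True micro-increment count = 491 − 3 + 17 = 505.
1.4 mm over 505 days gives 1.4 / 505 ≈ 0.003 mm per day.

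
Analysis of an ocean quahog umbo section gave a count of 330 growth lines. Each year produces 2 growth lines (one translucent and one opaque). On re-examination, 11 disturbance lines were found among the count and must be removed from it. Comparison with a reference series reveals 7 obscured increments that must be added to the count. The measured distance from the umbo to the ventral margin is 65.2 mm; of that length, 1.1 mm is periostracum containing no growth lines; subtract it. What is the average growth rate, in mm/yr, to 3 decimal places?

0.393 mm/yr

Adjusted count: 330 − 11 + 7 = 326 growth lines.
326 growth lines at 2 per year is 326 / 2 = 163 years.
The growth record spans 65.2 − 1.1 = 64.1 mm.
Extension rate ≈ 64.1 / 163 = 0.393 mm/yr.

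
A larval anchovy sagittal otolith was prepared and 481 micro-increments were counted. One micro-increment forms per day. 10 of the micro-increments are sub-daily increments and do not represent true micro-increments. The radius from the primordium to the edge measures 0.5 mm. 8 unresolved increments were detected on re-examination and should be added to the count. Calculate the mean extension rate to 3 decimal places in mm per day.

Adjusted count: 481 − 10 + 8 = 479 micro-increments.
Mean rate = 0.5 mm / 479 days ≈ 0.001 mm per day.

0.001 mm per day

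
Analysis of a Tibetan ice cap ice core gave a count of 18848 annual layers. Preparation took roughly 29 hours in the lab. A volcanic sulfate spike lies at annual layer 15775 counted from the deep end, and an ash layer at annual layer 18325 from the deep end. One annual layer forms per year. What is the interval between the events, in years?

2550 years

18325 − 15775 = 2550 annual layers lie between the two events.
One annual layer per year makes the interval 2550 years.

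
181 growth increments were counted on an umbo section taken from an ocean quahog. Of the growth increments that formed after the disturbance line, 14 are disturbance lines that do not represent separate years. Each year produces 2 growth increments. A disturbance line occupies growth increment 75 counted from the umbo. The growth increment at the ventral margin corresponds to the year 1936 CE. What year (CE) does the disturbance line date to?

Between growth increment 75 and the ventral margin there are 181 − 75 = 106 growth increments.
106 − 14 false = 92 true growth increments after the disturbance line.
Dividing by 2 growth increments per year: 92 / 2 = 46 years.
Counting back 46 years from 1936 CE places the disturbance line in 1936 − 46 = 1890 CE.

1890 CE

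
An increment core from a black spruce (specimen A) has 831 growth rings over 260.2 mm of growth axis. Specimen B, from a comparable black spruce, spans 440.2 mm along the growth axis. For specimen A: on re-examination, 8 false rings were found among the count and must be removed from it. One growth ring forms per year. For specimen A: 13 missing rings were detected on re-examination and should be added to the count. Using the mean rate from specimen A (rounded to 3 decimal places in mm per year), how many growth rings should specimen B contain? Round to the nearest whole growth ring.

Specimen A: true growth ring count = 831 − 8 + 13 = 836.
A: Extension rate ≈ 260.2 / 836 = 0.311 mm/year.
For B, 440.2 / 0.311 = 1415.43 years ≈ 1415 growth rings.

1415 growth rings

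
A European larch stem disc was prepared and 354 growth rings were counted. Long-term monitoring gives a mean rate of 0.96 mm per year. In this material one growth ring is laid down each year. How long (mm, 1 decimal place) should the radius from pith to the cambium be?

339.8 mm

The record spans 354 years at 0.96 mm per year.
354 years at 0.96 mm/year gives 0.96 × 354 = 339.8 mm.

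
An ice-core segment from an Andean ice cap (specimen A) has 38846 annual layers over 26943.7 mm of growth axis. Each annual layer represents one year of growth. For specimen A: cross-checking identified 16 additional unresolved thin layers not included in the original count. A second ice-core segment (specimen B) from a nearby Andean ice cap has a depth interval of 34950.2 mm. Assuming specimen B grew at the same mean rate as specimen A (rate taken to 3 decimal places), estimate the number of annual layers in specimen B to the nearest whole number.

50433 annual layers

Specimen A: true annual layer count = 38846 + 16 = 38862.
A: Mean rate = 26943.7 mm / 38862 years ≈ 0.693 mm per year.
B spans 34950.2 / 0.693 = 50433.19 years ≈ 50433 annual layers.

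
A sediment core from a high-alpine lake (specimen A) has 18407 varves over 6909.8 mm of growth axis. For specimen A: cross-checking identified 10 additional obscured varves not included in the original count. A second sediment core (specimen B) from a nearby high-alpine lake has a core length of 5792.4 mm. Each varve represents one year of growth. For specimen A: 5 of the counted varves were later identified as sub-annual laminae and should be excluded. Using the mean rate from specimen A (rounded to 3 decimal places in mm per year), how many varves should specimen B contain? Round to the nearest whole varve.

Specimen A: true varve count = 18407 − 5 + 10 = 18412.
A: Mean rate = 6909.8 mm / 18412 years ≈ 0.375 mm/yr.
Specimen B: 5792.4 mm / 0.375 mm per year = 15446.40 years ≈ 15446 varves.

15446 varves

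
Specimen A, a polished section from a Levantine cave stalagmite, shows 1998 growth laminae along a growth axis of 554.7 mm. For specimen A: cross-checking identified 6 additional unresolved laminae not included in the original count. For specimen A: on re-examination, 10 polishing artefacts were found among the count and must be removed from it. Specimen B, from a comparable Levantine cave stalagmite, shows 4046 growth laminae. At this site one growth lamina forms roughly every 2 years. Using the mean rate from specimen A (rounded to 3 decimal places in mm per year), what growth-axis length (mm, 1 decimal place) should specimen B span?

Specimen A: true growth lamina count = 1998 − 10 + 6 = 1994.
Specimen A: at 2 years per growth lamina, 1994 × 2 = 3988 years.
A: 554.7 mm over 3988 years gives 554.7 / 3988 ≈ 0.139 mm/yr.
Specimen B: at 2 years per growth lamina, 4046 × 2 = 8092 years. B's length ≈ 0.139 × 8092 = 1124.8 mm.

1124.8 mm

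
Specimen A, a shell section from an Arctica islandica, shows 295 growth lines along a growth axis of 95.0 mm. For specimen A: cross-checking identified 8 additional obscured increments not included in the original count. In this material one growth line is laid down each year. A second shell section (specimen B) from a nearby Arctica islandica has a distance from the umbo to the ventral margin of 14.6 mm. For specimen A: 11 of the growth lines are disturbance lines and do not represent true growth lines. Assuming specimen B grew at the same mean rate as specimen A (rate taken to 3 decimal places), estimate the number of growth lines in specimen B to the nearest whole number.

Specimen A: adjusted count: 295 − 11 + 8 = 292 growth lines.
A: Mean rate = 95.0 mm / 292 years ≈ 0.325 mm/yr.
For B, 14.6 / 0.325 = 44.92 years ≈ 45 growth lines.

45 growth lines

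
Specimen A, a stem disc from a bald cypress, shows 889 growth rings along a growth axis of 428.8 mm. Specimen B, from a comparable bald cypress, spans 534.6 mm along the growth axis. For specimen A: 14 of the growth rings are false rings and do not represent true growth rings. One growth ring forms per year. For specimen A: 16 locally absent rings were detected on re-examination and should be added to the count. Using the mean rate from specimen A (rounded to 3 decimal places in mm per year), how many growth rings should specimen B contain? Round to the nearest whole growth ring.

1111 growth rings

Specimen A: true growth ring count = 889 − 14 + 16 = 891.
A: Mean rate = 428.8 mm / 891 years ≈ 0.481 mm per year.
B spans 534.6 / 0.481 = 1111.43 years ≈ 1111 growth rings.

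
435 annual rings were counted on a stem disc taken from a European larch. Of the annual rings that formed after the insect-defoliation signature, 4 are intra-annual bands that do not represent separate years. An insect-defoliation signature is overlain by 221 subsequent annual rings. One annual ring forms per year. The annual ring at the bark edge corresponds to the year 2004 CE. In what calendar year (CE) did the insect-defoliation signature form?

221 annual rings post-date the insect-defoliation signature.
221 − 4 false = 217 true annual rings after the insect-defoliation signature.
2004 − 217 = 1787 CE.

1787 CE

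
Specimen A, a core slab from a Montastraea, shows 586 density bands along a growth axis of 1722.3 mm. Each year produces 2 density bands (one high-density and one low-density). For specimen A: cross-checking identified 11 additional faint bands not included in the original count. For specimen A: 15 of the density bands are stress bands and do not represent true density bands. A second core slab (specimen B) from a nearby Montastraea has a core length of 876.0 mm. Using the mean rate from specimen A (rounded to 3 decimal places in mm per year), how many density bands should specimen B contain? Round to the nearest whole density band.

Specimen A: after corrections the count is 586 − 15 + 11 = 582 density bands.
Specimen A: with 2 density bands per year, 582 / 2 = 291 years.
A: 1722.3 mm over 291 years gives 1722.3 / 291 ≈ 5.919 mm/year.
For B, 876.0 / 5.919 = 148.00 years; at 2 density bands per year that is 148.00 × 2 ≈ 296 density bands.

296 density bands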